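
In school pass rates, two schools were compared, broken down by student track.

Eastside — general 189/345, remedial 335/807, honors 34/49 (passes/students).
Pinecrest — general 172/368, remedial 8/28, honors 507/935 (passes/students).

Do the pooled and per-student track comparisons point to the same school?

No

General: Eastside 189/345 = 54.8%, Pinecrest 172/368 = 46.7% → Eastside
Remedial: Eastside 335/807 = 41.5%, Pinecrest 8/28 = 28.6% → Eastside
Honors: Eastside 34/49 = 69.4%, Pinecrest 507/935 = 54.2% → Eastside
Overall: Eastside 558/1201 = 46.5%, Pinecrest 687/1331 = 51.6% → Pinecrest
Eastside wins each student group but Pinecrest wins overall — the comparison reverses. Eastside's students skew toward remedial, which has a lower base rate.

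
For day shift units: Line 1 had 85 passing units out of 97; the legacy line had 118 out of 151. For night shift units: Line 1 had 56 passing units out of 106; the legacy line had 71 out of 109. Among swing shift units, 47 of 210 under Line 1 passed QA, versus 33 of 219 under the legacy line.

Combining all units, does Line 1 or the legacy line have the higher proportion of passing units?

Day shift: Line 1 85/97 = 87.6%, the legacy line 118/151 = 78.1% → Line 1
Night shift: Line 1 56/106 = 52.8%, the legacy line 71/109 = 65.1% → the legacy line
Swing shift: Line 1 47/210 = 22.4%, the legacy line 33/219 = 15.1% → Line 1
Overall: Line 1 188/413 = 45.5%, the legacy line 222/479 = 46.3% → the legacy line
(Neither sweeps every shift group, but the legacy line has the higher pooled rate.)

the legacy line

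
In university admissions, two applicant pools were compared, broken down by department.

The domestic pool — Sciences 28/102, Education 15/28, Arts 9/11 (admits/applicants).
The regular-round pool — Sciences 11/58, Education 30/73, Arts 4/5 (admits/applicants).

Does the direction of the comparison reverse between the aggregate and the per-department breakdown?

Sciences: the domestic pool 28/102 = 27.5%, the regular-round pool 11/58 = 19.0% → the domestic pool
Education: the domestic pool 15/28 = 53.6%, the regular-round pool 30/73 = 41.1% → the domestic pool
Arts: the domestic pool 9/11 = 81.8%, the regular-round pool 4/5 = 80.0% → the domestic pool
Overall: the domestic pool 52/141 = 36.9%, the regular-round pool 45/136 = 33.1% → the domestic pool
The domestic pool wins overall and in every department group — no reversal.

No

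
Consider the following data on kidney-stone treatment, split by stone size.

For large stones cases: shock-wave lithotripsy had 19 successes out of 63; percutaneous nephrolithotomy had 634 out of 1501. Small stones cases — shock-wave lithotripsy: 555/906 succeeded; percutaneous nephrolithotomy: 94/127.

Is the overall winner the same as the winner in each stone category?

No

Large stones: shock-wave lithotripsy 19/63 = 30.2%, percutaneous nephrolithotomy 634/1501 = 42.2% → percutaneous nephrolithotomy
Small stones: shock-wave lithotripsy 555/906 = 61.3%, percutaneous nephrolithotomy 94/127 = 74.0% → percutaneous nephrolithotomy
Overall: shock-wave lithotripsy 574/969 = 59.2%, percutaneous nephrolithotomy 728/1628 = 44.7% → shock-wave lithotripsy
Percutaneous nephrolithotomy wins each stone group but shock-wave lithotripsy wins overall — the comparison reverses. Percutaneous nephrolithotomy's cases skew toward large stones, which has a lower base rate.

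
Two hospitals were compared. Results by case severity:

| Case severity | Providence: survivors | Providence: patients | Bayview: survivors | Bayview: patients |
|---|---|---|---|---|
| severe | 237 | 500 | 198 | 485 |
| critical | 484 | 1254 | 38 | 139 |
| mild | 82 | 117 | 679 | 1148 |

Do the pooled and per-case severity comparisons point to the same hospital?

Severe: Providence 237/500 = 47.4%, Bayview 198/485 = 40.8% → Providence
Critical: Providence 484/1254 = 38.6%, Bayview 38/139 = 27.3% → Providence
Mild: Providence 82/117 = 70.1%, Bayview 679/1148 = 59.1% → Providence
Overall: Providence 803/1871 = 42.9%, Bayview 915/1772 = 51.6% → Bayview
Providence wins each case group but Bayview wins overall — the comparison reverses. Providence's patients skew toward critical, which has a lower base rate.

No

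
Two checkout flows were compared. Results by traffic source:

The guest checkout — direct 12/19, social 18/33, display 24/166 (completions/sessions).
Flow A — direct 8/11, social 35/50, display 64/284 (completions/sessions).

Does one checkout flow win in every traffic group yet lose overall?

Direct: the guest checkout 12/19 = 63.2%, Flow A 8/11 = 72.7% → Flow A
Social: the guest checkout 18/33 = 54.5%, Flow A 35/50 = 70.0% → Flow A
Display: the guest checkout 24/166 = 14.5%, Flow A 64/284 = 22.5% → Flow A
Overall: the guest checkout 54/218 = 24.8%, Flow A 107/345 = 31.0% → Flow A
Flow A wins overall and in every traffic group — no reversal.

No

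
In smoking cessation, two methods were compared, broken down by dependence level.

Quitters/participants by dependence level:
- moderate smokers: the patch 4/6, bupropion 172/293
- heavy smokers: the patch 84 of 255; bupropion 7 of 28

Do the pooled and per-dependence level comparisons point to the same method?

Moderate smokers: the patch 4/6 = 66.7%, bupropion 172/293 = 58.7% → the patch
Heavy smokers: the patch 84/255 = 32.9%, bupropion 7/28 = 25.0% → the patch
Overall: the patch 88/261 = 33.7%, bupropion 179/321 = 55.8% → bupropion
The patch wins each dependence group but bupropion wins overall — the comparison reverses. The patch's participants skew toward heavy smokers, which has a lower base rate.

No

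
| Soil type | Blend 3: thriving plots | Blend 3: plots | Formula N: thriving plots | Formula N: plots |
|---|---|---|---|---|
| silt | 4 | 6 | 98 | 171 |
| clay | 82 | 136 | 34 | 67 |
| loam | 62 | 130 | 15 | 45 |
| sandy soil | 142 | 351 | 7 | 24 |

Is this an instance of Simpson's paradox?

Silt: Blend 3 4/6 = 66.7%, Formula N 98/171 = 57.3% → Blend 3
Clay: Blend 3 82/136 = 60.3%, Formula N 34/67 = 50.7% → Blend 3
Loam: Blend 3 62/130 = 47.7%, Formula N 15/45 = 33.3% → Blend 3
Sandy soil: Blend 3 142/351 = 40.5%, Formula N 7/24 = 29.2% → Blend 3
Overall: Blend 3 290/623 = 46.5%, Formula N 154/307 = 50.2% → Formula N
Blend 3 wins each soil group but Formula N wins overall — the comparison reverses. Blend 3's plots skew toward sandy soil, which has a lower base rate.

Yes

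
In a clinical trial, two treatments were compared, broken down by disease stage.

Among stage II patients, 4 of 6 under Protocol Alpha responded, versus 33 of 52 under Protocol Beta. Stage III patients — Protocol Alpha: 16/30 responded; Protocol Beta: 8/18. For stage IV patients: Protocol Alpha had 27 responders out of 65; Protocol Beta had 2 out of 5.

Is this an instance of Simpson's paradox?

Yes

Stage II: Protocol Alpha 4/6 = 66.7%, Protocol Beta 33/52 = 63.5% → Protocol Alpha
Stage III: Protocol Alpha 16/30 = 53.3%, Protocol Beta 8/18 = 44.4% → Protocol Alpha
Stage IV: Protocol Alpha 27/65 = 41.5%, Protocol Beta 2/5 = 40.0% → Protocol Alpha
Overall: Protocol Alpha 47/101 = 46.5%, Protocol Beta 43/75 = 57.3% → Protocol Beta
Protocol Alpha wins each disease group but Protocol Beta wins overall — the comparison reverses. Protocol Alpha's patients skew toward stage IV, which has a lower base rate.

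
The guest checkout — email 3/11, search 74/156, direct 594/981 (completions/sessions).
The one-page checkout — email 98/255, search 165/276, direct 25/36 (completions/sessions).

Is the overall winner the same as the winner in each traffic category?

No

Email: the guest checkout 3/11 = 27.3%, the one-page checkout 98/255 = 38.4% → the one-page checkout
Search: the guest checkout 74/156 = 47.4%, the one-page checkout 165/276 = 59.8% → the one-page checkout
Direct: the guest checkout 594/981 = 60.6%, the one-page checkout 25/36 = 69.4% → the one-page checkout
Overall: the guest checkout 671/1148 = 58.4%, the one-page checkout 288/567 = 50.8% → the guest checkout
The one-page checkout wins each traffic group but the guest checkout wins overall — the comparison reverses. The one-page checkout's sessions skew toward email, which has a lower base rate.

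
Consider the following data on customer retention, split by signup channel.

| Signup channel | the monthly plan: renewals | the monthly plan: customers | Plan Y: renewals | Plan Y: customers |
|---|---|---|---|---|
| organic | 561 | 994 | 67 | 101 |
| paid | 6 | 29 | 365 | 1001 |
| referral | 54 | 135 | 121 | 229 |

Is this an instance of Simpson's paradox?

Yes

Organic: the monthly plan 561/994 = 56.4%, Plan Y 67/101 = 66.3% → Plan Y
Paid: the monthly plan 6/29 = 20.7%, Plan Y 365/1001 = 36.5% → Plan Y
Referral: the monthly plan 54/135 = 40.0%, Plan Y 121/229 = 52.8% → Plan Y
Overall: the monthly plan 621/1158 = 53.6%, Plan Y 553/1331 = 41.5% → the monthly plan
Plan Y wins each signup group but the monthly plan wins overall — the comparison reverses. Plan Y's customers skew toward paid, which has a lower base rate.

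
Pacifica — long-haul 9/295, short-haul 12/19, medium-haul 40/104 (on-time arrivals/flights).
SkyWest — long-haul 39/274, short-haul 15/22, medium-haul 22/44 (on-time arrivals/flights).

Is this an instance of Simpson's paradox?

Long-haul: Pacifica 9/295 = 3.1%, SkyWest 39/274 = 14.2% → SkyWest
Short-haul: Pacifica 12/19 = 63.2%, SkyWest 15/22 = 68.2% → SkyWest
Medium-haul: Pacifica 40/104 = 38.5%, SkyWest 22/44 = 50.0% → SkyWest
Overall: Pacifica 61/418 = 14.6%, SkyWest 76/340 = 22.4% → SkyWest
SkyWest wins overall and in every route group — no reversal.

No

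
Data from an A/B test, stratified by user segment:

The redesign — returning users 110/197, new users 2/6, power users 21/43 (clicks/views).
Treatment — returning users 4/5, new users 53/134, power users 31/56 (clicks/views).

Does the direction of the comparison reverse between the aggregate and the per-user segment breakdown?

Returning users: the redesign 110/197 = 55.8%, Treatment 4/5 = 80.0% → Treatment
New users: the redesign 2/6 = 33.3%, Treatment 53/134 = 39.6% → Treatment
Power users: the redesign 21/43 = 48.8%, Treatment 31/56 = 55.4% → Treatment
Overall: the redesign 133/246 = 54.1%, Treatment 88/195 = 45.1% → the redesign
Treatment wins each user group but the redesign wins overall — the comparison reverses. Treatment's views skew toward new users, which has a lower base rate.

Yes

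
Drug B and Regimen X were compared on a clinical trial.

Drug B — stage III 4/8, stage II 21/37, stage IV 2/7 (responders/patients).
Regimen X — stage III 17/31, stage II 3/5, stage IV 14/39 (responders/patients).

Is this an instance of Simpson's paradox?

Stage III: Drug B 4/8 = 50.0%, Regimen X 17/31 = 54.8% → Regimen X
Stage II: Drug B 21/37 = 56.8%, Regimen X 3/5 = 60.0% → Regimen X
Stage IV: Drug B 2/7 = 28.6%, Regimen X 14/39 = 35.9% → Regimen X
Overall: Drug B 27/52 = 51.9%, Regimen X 34/75 = 45.3% → Drug B
Regimen X wins each disease group but Drug B wins overall — the comparison reverses. Regimen X's patients skew toward stage IV, which has a lower base rate.

Yes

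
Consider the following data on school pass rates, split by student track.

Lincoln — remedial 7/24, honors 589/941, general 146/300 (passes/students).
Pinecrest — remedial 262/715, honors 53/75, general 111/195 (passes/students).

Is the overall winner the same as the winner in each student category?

Remedial: Lincoln 7/24 = 29.2%, Pinecrest 262/715 = 36.6% → Pinecrest
Honors: Lincoln 589/941 = 62.6%, Pinecrest 53/75 = 70.7% → Pinecrest
General: Lincoln 146/300 = 48.7%, Pinecrest 111/195 = 56.9% → Pinecrest
Overall: Lincoln 742/1265 = 58.7%, Pinecrest 426/985 = 43.2% → Lincoln
Pinecrest wins each student group but Lincoln wins overall — the comparison reverses. Pinecrest's students skew toward remedial, which has a lower base rate.

No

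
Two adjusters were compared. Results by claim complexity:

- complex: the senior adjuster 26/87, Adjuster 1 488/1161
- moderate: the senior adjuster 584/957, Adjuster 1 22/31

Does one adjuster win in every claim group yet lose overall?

Complex: the senior adjuster 26/87 = 29.9%, Adjuster 1 488/1161 = 42.0% → Adjuster 1
Moderate: the senior adjuster 584/957 = 61.0%, Adjuster 1 22/31 = 71.0% → Adjuster 1
Overall: the senior adjuster 610/1044 = 58.4%, Adjuster 1 510/1192 = 42.8% → the senior adjuster
Adjuster 1 wins each claim group but the senior adjuster wins overall — the comparison reverses. Adjuster 1's claims skew toward complex, which has a lower base rate.

Yes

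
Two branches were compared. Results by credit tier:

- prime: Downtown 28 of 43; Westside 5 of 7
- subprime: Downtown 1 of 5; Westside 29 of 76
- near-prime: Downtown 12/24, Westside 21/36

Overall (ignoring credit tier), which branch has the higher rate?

Downtown

Prime: Downtown 28/43 = 65.1%, Westside 5/7 = 71.4% → Westside
Subprime: Downtown 1/5 = 20.0%, Westside 29/76 = 38.2% → Westside
Near-prime: Downtown 12/24 = 50.0%, Westside 21/36 = 58.3% → Westside
Overall: Downtown 41/72 = 56.9%, Westside 55/119 = 46.2% → Downtown
(Westside wins every credit group but Downtown wins overall — Westside's applications skew toward the low-rate subprime group.)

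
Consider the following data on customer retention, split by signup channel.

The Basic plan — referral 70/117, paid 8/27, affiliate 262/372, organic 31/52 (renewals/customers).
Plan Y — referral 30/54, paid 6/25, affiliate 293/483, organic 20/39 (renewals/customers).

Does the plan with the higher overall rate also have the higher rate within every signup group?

Yes

Referral: the Basic plan 70/117 = 59.8%, Plan Y 30/54 = 55.6% → the Basic plan
Paid: the Basic plan 8/27 = 29.6%, Plan Y 6/25 = 24.0% → the Basic plan
Affiliate: the Basic plan 262/372 = 70.4%, Plan Y 293/483 = 60.7% → the Basic plan
Organic: the Basic plan 31/52 = 59.6%, Plan Y 20/39 = 51.3% → the Basic plan
Overall: the Basic plan 371/568 = 65.3%, Plan Y 349/601 = 58.1% → the Basic plan
The Basic plan wins overall and in every signup group — no reversal.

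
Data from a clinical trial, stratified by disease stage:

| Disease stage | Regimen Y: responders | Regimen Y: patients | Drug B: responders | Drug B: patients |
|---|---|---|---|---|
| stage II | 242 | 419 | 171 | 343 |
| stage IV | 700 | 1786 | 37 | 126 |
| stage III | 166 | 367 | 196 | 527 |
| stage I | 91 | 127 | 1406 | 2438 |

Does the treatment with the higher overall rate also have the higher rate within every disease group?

Stage II: Regimen Y 242/419 = 57.8%, Drug B 171/343 = 49.9% → Regimen Y
Stage IV: Regimen Y 700/1786 = 39.2%, Drug B 37/126 = 29.4% → Regimen Y
Stage III: Regimen Y 166/367 = 45.2%, Drug B 196/527 = 37.2% → Regimen Y
Stage I: Regimen Y 91/127 = 71.7%, Drug B 1406/2438 = 57.7% → Regimen Y
Overall: Regimen Y 1199/2699 = 44.4%, Drug B 1810/3434 = 52.7% → Drug B
Regimen Y wins each disease group but Drug B wins overall — the comparison reverses. Regimen Y's patients skew toward stage IV, which has a lower base rate.

No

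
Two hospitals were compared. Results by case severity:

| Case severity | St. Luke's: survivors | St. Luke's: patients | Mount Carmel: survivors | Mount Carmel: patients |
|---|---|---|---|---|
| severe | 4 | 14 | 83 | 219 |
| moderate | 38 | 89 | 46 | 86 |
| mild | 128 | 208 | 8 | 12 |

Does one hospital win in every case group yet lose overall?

Severe: St. Luke's 4/14 = 28.6%, Mount Carmel 83/219 = 37.9% → Mount Carmel
Moderate: St. Luke's 38/89 = 42.7%, Mount Carmel 46/86 = 53.5% → Mount Carmel
Mild: St. Luke's 128/208 = 61.5%, Mount Carmel 8/12 = 66.7% → Mount Carmel
Overall: St. Luke's 170/311 = 54.7%, Mount Carmel 137/317 = 43.2% → St. Luke's
Mount Carmel wins each case group but St. Luke's wins overall — the comparison reverses. Mount Carmel's patients skew toward severe, which has a lower base rate.

Yes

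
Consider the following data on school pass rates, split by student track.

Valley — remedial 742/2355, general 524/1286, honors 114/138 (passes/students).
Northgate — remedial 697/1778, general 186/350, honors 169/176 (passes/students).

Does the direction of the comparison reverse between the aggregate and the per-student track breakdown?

No

Remedial: Valley 742/2355 = 31.5%, Northgate 697/1778 = 39.2% → Northgate
General: Valley 524/1286 = 40.7%, Northgate 186/350 = 53.1% → Northgate
Honors: Valley 114/138 = 82.6%, Northgate 169/176 = 96.0% → Northgate
Overall: Valley 1380/3779 = 36.5%, Northgate 1052/2304 = 45.7% → Northgate
Northgate wins overall and in every student group — no reversal.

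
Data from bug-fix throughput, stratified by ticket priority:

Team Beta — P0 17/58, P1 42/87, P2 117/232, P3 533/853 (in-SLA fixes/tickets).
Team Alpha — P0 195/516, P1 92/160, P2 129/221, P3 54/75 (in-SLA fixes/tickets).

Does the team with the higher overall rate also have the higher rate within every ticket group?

P0: Team Beta 17/58 = 29.3%, Team Alpha 195/516 = 37.8% → Team Alpha
P1: Team Beta 42/87 = 48.3%, Team Alpha 92/160 = 57.5% → Team Alpha
P2: Team Beta 117/232 = 50.4%, Team Alpha 129/221 = 58.4% → Team Alpha
P3: Team Beta 533/853 = 62.5%, Team Alpha 54/75 = 72.0% → Team Alpha
Overall: Team Beta 709/1230 = 57.6%, Team Alpha 470/972 = 48.4% → Team Beta
Team Alpha wins each ticket group but Team Beta wins overall — the comparison reverses. Team Alpha's tickets skew toward P0, which has a lower base rate.

No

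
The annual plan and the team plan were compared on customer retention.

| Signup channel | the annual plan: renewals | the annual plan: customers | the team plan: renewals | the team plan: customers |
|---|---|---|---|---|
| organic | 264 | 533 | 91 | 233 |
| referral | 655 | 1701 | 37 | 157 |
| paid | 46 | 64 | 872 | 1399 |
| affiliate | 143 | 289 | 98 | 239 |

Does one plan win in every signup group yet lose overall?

Yes

Organic: the annual plan 264/533 = 49.5%, the team plan 91/233 = 39.1% → the annual plan
Referral: the annual plan 655/1701 = 38.5%, the team plan 37/157 = 23.6% → the annual plan
Paid: the annual plan 46/64 = 71.9%, the team plan 872/1399 = 62.3% → the annual plan
Affiliate: the annual plan 143/289 = 49.5%, the team plan 98/239 = 41.0% → the annual plan
Overall: the annual plan 1108/2587 = 42.8%, the team plan 1098/2028 = 54.1% → the team plan
The annual plan wins each signup group but the team plan wins overall — the comparison reverses. The annual plan's customers skew toward referral, which has a lower base rate.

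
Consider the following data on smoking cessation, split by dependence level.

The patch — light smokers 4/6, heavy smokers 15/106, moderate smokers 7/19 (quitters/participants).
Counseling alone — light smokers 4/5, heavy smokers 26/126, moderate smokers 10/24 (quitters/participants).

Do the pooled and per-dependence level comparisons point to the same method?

Light smokers: the patch 4/6 = 66.7%, counseling alone 4/5 = 80.0% → counseling alone
Heavy smokers: the patch 15/106 = 14.2%, counseling alone 26/126 = 20.6% → counseling alone
Moderate smokers: the patch 7/19 = 36.8%, counseling alone 10/24 = 41.7% → counseling alone
Overall: the patch 26/131 = 19.8%, counseling alone 40/155 = 25.8% → counseling alone
Counseling alone wins overall and in every dependence group — no reversal.

Yes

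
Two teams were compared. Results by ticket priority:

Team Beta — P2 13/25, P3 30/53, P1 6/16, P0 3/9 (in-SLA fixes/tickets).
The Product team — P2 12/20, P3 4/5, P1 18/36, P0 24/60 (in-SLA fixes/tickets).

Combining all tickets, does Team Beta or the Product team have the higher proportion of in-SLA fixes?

P2: Team Beta 13/25 = 52.0%, the Product team 12/20 = 60.0% → the Product team
P3: Team Beta 30/53 = 56.6%, the Product team 4/5 = 80.0% → the Product team
P1: Team Beta 6/16 = 37.5%, the Product team 18/36 = 50.0% → the Product team
P0: Team Beta 3/9 = 33.3%, the Product team 24/60 = 40.0% → the Product team
Overall: Team Beta 52/103 = 50.5%, the Product team 58/121 = 47.9% → Team Beta
(The Product team wins every ticket group but Team Beta wins overall — the Product team's tickets skew toward the low-rate P0 group.)

Team Beta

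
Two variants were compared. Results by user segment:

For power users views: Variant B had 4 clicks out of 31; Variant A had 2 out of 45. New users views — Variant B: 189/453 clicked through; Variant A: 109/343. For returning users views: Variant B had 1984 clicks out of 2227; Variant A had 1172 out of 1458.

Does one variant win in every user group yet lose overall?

No

Power users: Variant B 4/31 = 12.9%, Variant A 2/45 = 4.4% → Variant B
New users: Variant B 189/453 = 41.7%, Variant A 109/343 = 31.8% → Variant B
Returning users: Variant B 1984/2227 = 89.1%, Variant A 1172/1458 = 80.4% → Variant B
Overall: Variant B 2177/2711 = 80.3%, Variant A 1283/1846 = 69.5% → Variant B
Variant B wins overall and in every user group — no reversal.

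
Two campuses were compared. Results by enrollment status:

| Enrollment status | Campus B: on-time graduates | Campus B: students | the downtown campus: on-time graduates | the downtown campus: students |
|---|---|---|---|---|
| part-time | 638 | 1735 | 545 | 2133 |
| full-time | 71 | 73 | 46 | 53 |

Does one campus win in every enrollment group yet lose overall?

No

Part-time: Campus B 638/1735 = 36.8%, the downtown campus 545/2133 = 25.6% → Campus B
Full-time: Campus B 71/73 = 97.3%, the downtown campus 46/53 = 86.8% → Campus B
Overall: Campus B 709/1808 = 39.2%, the downtown campus 591/2186 = 27.0% → Campus B
Campus B wins overall and in every enrollment group — no reversal.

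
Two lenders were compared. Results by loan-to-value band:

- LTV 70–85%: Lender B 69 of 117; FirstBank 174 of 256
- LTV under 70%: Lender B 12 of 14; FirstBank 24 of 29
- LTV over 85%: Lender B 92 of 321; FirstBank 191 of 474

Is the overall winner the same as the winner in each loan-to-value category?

No

LTV 70–85%: Lender B 69/117 = 59.0%, FirstBank 174/256 = 68.0% → FirstBank
LTV under 70%: Lender B 12/14 = 85.7%, FirstBank 24/29 = 82.8% → Lender B
LTV over 85%: Lender B 92/321 = 28.7%, FirstBank 191/474 = 40.3% → FirstBank
Overall: Lender B 173/452 = 38.3%, FirstBank 389/759 = 51.3% → FirstBank
Neither sweeps: Lender B wins 1 of 3 groups, FirstBank wins 2. FirstBank wins overall but not every group — no Simpson reversal.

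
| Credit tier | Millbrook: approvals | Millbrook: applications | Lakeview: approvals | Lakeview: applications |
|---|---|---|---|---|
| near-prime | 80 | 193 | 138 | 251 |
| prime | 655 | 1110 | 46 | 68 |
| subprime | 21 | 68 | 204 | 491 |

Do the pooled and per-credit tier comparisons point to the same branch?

Near-prime: Millbrook 80/193 = 41.5%, Lakeview 138/251 = 55.0% → Lakeview
Prime: Millbrook 655/1110 = 59.0%, Lakeview 46/68 = 67.6% → Lakeview
Subprime: Millbrook 21/68 = 30.9%, Lakeview 204/491 = 41.5% → Lakeview
Overall: Millbrook 756/1371 = 55.1%, Lakeview 388/810 = 47.9% → Millbrook
Lakeview wins each credit group but Millbrook wins overall — the comparison reverses. Lakeview's applications skew toward subprime, which has a lower base rate.

No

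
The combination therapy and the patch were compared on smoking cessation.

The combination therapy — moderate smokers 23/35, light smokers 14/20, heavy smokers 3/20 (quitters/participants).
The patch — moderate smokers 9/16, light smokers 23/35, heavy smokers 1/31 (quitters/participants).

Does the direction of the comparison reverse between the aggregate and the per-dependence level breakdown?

Moderate smokers: the combination therapy 23/35 = 65.7%, the patch 9/16 = 56.2% → the combination therapy
Light smokers: the combination therapy 14/20 = 70.0%, the patch 23/35 = 65.7% → the combination therapy
Heavy smokers: the combination therapy 3/20 = 15.0%, the patch 1/31 = 3.2% → the combination therapy
Overall: the combination therapy 40/75 = 53.3%, the patch 33/82 = 40.2% → the combination therapy
The combination therapy wins overall and in every dependence group — no reversal.

No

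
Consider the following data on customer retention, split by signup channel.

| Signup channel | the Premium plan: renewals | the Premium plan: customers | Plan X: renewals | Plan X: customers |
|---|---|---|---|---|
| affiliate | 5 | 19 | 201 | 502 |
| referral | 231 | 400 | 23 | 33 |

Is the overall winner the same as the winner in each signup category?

No

Affiliate: the Premium plan 5/19 = 26.3%, Plan X 201/502 = 40.0% → Plan X
Referral: the Premium plan 231/400 = 57.8%, Plan X 23/33 = 69.7% → Plan X
Overall: the Premium plan 236/419 = 56.3%, Plan X 224/535 = 41.9% → the Premium plan
Plan X wins each signup group but the Premium plan wins overall — the comparison reverses. Plan X's customers skew toward affiliate, which has a lower base rate.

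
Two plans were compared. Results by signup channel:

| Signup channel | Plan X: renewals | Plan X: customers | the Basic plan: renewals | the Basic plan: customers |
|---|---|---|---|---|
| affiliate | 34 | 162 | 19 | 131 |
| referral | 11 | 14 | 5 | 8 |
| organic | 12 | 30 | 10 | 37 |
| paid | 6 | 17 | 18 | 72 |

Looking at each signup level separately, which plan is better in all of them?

Plan X

Affiliate: Plan X 34/162 = 21.0%, the Basic plan 19/131 = 14.5% → Plan X
Referral: Plan X 11/14 = 78.6%, the Basic plan 5/8 = 62.5% → Plan X
Organic: Plan X 12/30 = 40.0%, the Basic plan 10/37 = 27.0% → Plan X
Paid: Plan X 6/17 = 35.3%, the Basic plan 18/72 = 25.0% → Plan X
Plan X has the higher rate in all 4 groups.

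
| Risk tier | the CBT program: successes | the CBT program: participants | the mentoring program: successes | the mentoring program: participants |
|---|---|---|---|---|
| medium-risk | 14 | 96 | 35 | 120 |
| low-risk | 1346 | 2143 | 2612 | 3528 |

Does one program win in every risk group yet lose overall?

Medium-risk: the CBT program 14/96 = 14.6%, the mentoring program 35/120 = 29.2% → the mentoring program
Low-risk: the CBT program 1346/2143 = 62.8%, the mentoring program 2612/3528 = 74.0% → the mentoring program
Overall: the CBT program 1360/2239 = 60.7%, the mentoring program 2647/3648 = 72.6% → the mentoring program
The mentoring program wins overall and in every risk group — no reversal.

No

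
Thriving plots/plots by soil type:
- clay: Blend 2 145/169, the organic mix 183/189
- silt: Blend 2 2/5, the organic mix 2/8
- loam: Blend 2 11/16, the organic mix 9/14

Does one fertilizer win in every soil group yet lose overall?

Clay: Blend 2 145/169 = 85.8%, the organic mix 183/189 = 96.8% → the organic mix
Silt: Blend 2 2/5 = 40.0%, the organic mix 2/8 = 25.0% → Blend 2
Loam: Blend 2 11/16 = 68.8%, the organic mix 9/14 = 64.3% → Blend 2
Overall: Blend 2 158/190 = 83.2%, the organic mix 194/211 = 91.9% → the organic mix
Neither sweeps: Blend 2 wins 2 of 3 groups, the organic mix wins 1. The organic mix wins overall but not every group — no Simpson reversal.

No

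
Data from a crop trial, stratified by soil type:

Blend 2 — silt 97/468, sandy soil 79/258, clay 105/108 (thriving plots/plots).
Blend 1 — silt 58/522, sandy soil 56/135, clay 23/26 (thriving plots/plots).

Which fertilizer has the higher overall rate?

Silt: Blend 2 97/468 = 20.7%, Blend 1 58/522 = 11.1% → Blend 2
Sandy soil: Blend 2 79/258 = 30.6%, Blend 1 56/135 = 41.5% → Blend 1
Clay: Blend 2 105/108 = 97.2%, Blend 1 23/26 = 88.5% → Blend 2
Overall: Blend 2 281/834 = 33.7%, Blend 1 137/683 = 20.1% → Blend 2
(Neither sweeps every soil group, but Blend 2 has the higher pooled rate.)

Blend 2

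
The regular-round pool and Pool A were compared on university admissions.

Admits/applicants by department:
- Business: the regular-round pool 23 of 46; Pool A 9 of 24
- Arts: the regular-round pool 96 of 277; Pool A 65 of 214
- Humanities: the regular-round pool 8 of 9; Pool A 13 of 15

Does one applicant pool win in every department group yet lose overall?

Business: the regular-round pool 23/46 = 50.0%, Pool A 9/24 = 37.5% → the regular-round pool
Arts: the regular-round pool 96/277 = 34.7%, Pool A 65/214 = 30.4% → the regular-round pool
Humanities: the regular-round pool 8/9 = 88.9%, Pool A 13/15 = 86.7% → the regular-round pool
Overall: the regular-round pool 127/332 = 38.3%, Pool A 87/253 = 34.4% → the regular-round pool
The regular-round pool wins overall and in every department group — no reversal.

No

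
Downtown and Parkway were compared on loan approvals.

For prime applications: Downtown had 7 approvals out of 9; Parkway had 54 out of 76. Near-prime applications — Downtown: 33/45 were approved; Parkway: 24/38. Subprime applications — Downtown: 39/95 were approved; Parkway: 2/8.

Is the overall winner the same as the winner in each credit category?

No

Prime: Downtown 7/9 = 77.8%, Parkway 54/76 = 71.1% → Downtown
Near-prime: Downtown 33/45 = 73.3%, Parkway 24/38 = 63.2% → Downtown
Subprime: Downtown 39/95 = 41.1%, Parkway 2/8 = 25.0% → Downtown
Overall: Downtown 79/149 = 53.0%, Parkway 80/122 = 65.6% → Parkway
Downtown wins each credit group but Parkway wins overall — the comparison reverses. Downtown's applications skew toward subprime, which has a lower base rate.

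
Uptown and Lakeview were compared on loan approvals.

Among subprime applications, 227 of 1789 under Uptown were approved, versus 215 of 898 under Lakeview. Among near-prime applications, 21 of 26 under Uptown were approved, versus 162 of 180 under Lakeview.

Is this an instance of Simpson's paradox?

Subprime: Uptown 227/1789 = 12.7%, Lakeview 215/898 = 23.9% → Lakeview
Near-prime: Uptown 21/26 = 80.8%, Lakeview 162/180 = 90.0% → Lakeview
Overall: Uptown 248/1815 = 13.7%, Lakeview 377/1078 = 35.0% → Lakeview
Lakeview wins overall and in every credit group — no reversal.

No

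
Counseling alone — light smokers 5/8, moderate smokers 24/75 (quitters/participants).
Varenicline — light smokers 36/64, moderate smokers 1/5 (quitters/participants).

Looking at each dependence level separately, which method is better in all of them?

counseling alone

Light smokers: counseling alone 5/8 = 62.5%, varenicline 36/64 = 56.2% → counseling alone
Moderate smokers: counseling alone 24/75 = 32.0%, varenicline 1/5 = 20.0% → counseling alone
Counseling alone has the higher rate in both groups.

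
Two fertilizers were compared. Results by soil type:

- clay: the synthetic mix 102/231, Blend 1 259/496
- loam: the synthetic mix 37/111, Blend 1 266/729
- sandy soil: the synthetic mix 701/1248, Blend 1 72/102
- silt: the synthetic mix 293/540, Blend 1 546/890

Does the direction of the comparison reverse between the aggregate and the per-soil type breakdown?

Yes

Clay: the synthetic mix 102/231 = 44.2%, Blend 1 259/496 = 52.2% → Blend 1
Loam: the synthetic mix 37/111 = 33.3%, Blend 1 266/729 = 36.5% → Blend 1
Sandy soil: the synthetic mix 701/1248 = 56.2%, Blend 1 72/102 = 70.6% → Blend 1
Silt: the synthetic mix 293/540 = 54.3%, Blend 1 546/890 = 61.3% → Blend 1
Overall: the synthetic mix 1133/2130 = 53.2%, Blend 1 1143/2217 = 51.6% → the synthetic mix
Blend 1 wins each soil group but the synthetic mix wins overall — the comparison reverses. Blend 1's plots skew toward loam, which has a lower base rate.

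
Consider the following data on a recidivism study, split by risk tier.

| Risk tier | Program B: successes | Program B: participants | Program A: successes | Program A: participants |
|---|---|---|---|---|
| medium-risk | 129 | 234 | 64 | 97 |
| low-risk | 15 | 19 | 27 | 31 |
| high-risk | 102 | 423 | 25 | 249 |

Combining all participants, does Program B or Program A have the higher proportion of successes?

Program B

Medium-risk: Program B 129/234 = 55.1%, Program A 64/97 = 66.0% → Program A
Low-risk: Program B 15/19 = 78.9%, Program A 27/31 = 87.1% → Program A
High-risk: Program B 102/423 = 24.1%, Program A 25/249 = 10.0% → Program B
Overall: Program B 246/676 = 36.4%, Program A 116/377 = 30.8% → Program B
(Neither sweeps every risk group, but Program B has the higher pooled rate.)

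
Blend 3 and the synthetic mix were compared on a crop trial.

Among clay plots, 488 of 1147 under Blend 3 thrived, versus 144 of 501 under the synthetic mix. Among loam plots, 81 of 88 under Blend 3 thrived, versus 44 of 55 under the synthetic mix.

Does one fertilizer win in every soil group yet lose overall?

No

Clay: Blend 3 488/1147 = 42.5%, the synthetic mix 144/501 = 28.7% → Blend 3
Loam: Blend 3 81/88 = 92.0%, the synthetic mix 44/55 = 80.0% → Blend 3
Overall: Blend 3 569/1235 = 46.1%, the synthetic mix 188/556 = 33.8% → Blend 3
Blend 3 wins overall and in every soil group — no reversal.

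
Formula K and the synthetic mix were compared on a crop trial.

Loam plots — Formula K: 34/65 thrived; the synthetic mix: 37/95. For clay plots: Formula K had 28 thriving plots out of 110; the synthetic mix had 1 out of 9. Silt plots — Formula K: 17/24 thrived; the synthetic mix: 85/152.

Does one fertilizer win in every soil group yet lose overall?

Loam: Formula K 34/65 = 52.3%, the synthetic mix 37/95 = 38.9% → Formula K
Clay: Formula K 28/110 = 25.5%, the synthetic mix 1/9 = 11.1% → Formula K
Silt: Formula K 17/24 = 70.8%, the synthetic mix 85/152 = 55.9% → Formula K
Overall: Formula K 79/199 = 39.7%, the synthetic mix 123/256 = 48.0% → the synthetic mix
Formula K wins each soil group but the synthetic mix wins overall — the comparison reverses. Formula K's plots skew toward clay, which has a lower base rate.

Yes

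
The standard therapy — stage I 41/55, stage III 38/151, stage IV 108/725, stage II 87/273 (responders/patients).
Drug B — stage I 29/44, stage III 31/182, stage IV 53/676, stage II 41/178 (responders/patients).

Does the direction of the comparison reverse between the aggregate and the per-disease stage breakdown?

No

Stage I: the standard therapy 41/55 = 74.5%, Drug B 29/44 = 65.9% → the standard therapy
Stage III: the standard therapy 38/151 = 25.2%, Drug B 31/182 = 17.0% → the standard therapy
Stage IV: the standard therapy 108/725 = 14.9%, Drug B 53/676 = 7.8% → the standard therapy
Stage II: the standard therapy 87/273 = 31.9%, Drug B 41/178 = 23.0% → the standard therapy
Overall: the standard therapy 274/1204 = 22.8%, Drug B 154/1080 = 14.3% → the standard therapy
The standard therapy wins overall and in every disease group — no reversal.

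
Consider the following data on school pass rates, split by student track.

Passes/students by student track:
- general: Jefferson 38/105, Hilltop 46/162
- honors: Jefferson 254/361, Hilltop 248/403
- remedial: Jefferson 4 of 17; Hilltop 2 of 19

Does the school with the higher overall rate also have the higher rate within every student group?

General: Jefferson 38/105 = 36.2%, Hilltop 46/162 = 28.4% → Jefferson
Honors: Jefferson 254/361 = 70.4%, Hilltop 248/403 = 61.5% → Jefferson
Remedial: Jefferson 4/17 = 23.5%, Hilltop 2/19 = 10.5% → Jefferson
Overall: Jefferson 296/483 = 61.3%, Hilltop 296/584 = 50.7% → Jefferson
Jefferson wins overall and in every student group — no reversal.

Yes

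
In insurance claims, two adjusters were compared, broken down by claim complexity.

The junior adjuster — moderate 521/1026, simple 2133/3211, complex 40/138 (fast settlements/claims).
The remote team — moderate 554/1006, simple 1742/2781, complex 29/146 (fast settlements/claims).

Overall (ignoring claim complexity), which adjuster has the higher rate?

Moderate: the junior adjuster 521/1026 = 50.8%, the remote team 554/1006 = 55.1% → the remote team
Simple: the junior adjuster 2133/3211 = 66.4%, the remote team 1742/2781 = 62.6% → the junior adjuster
Complex: the junior adjuster 40/138 = 29.0%, the remote team 29/146 = 19.9% → the junior adjuster
Overall: the junior adjuster 2694/4375 = 61.6%, the remote team 2325/3933 = 59.1% → the junior adjuster
(Neither sweeps every claim group, but the junior adjuster has the higher pooled rate.)

the junior adjuster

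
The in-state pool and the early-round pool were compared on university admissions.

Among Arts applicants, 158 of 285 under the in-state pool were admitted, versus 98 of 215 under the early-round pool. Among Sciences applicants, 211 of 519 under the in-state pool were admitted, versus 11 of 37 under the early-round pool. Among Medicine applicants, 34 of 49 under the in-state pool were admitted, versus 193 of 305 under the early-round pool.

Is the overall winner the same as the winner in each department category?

No

Arts: the in-state pool 158/285 = 55.4%, the early-round pool 98/215 = 45.6% → the in-state pool
Sciences: the in-state pool 211/519 = 40.7%, the early-round pool 11/37 = 29.7% → the in-state pool
Medicine: the in-state pool 34/49 = 69.4%, the early-round pool 193/305 = 63.3% → the in-state pool
Overall: the in-state pool 403/853 = 47.2%, the early-round pool 302/557 = 54.2% → the early-round pool
The in-state pool wins each department group but the early-round pool wins overall — the comparison reverses. The in-state pool's applicants skew toward Sciences, which has a lower base rate.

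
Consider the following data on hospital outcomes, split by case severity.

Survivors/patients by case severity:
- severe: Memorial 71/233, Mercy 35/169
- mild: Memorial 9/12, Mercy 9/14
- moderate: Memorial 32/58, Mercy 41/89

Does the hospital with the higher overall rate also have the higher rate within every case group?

Yes

Severe: Memorial 71/233 = 30.5%, Mercy 35/169 = 20.7% → Memorial
Mild: Memorial 9/12 = 75.0%, Mercy 9/14 = 64.3% → Memorial
Moderate: Memorial 32/58 = 55.2%, Mercy 41/89 = 46.1% → Memorial
Overall: Memorial 112/303 = 37.0%, Mercy 85/272 = 31.2% → Memorial
Memorial wins overall and in every case group — no reversal.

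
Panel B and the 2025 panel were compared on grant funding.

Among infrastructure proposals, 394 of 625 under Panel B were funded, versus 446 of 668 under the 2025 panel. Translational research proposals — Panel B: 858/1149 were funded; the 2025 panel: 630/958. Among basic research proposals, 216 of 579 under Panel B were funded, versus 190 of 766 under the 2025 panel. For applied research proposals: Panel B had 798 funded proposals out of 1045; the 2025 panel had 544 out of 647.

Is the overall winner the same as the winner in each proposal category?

Infrastructure: Panel B 394/625 = 63.0%, the 2025 panel 446/668 = 66.8% → the 2025 panel
Translational research: Panel B 858/1149 = 74.7%, the 2025 panel 630/958 = 65.8% → Panel B
Basic research: Panel B 216/579 = 37.3%, the 2025 panel 190/766 = 24.8% → Panel B
Applied research: Panel B 798/1045 = 76.4%, the 2025 panel 544/647 = 84.1% → the 2025 panel
Overall: Panel B 2266/3398 = 66.7%, the 2025 panel 1810/3039 = 59.6% → Panel B
Neither sweeps: Panel B wins 2 of 4 groups, the 2025 panel wins 2. Panel B wins overall but not every group — no Simpson reversal.

No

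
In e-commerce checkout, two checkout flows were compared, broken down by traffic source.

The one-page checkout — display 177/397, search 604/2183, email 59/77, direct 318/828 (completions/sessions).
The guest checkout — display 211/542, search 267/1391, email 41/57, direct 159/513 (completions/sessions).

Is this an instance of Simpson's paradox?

No

Display: the one-page checkout 177/397 = 44.6%, the guest checkout 211/542 = 38.9% → the one-page checkout
Search: the one-page checkout 604/2183 = 27.7%, the guest checkout 267/1391 = 19.2% → the one-page checkout
Email: the one-page checkout 59/77 = 76.6%, the guest checkout 41/57 = 71.9% → the one-page checkout
Direct: the one-page checkout 318/828 = 38.4%, the guest checkout 159/513 = 31.0% → the one-page checkout
Overall: the one-page checkout 1158/3485 = 33.2%, the guest checkout 678/2503 = 27.1% → the one-page checkout
The one-page checkout wins overall and in every traffic group — no reversal.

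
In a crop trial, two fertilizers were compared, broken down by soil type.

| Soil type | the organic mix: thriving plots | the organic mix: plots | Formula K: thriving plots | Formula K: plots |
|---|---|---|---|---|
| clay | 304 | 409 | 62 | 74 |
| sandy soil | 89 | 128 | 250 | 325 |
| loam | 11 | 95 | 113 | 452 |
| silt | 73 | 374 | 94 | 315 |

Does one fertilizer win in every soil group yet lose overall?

Yes

Clay: the organic mix 304/409 = 74.3%, Formula K 62/74 = 83.8% → Formula K
Sandy soil: the organic mix 89/128 = 69.5%, Formula K 250/325 = 76.9% → Formula K
Loam: the organic mix 11/95 = 11.6%, Formula K 113/452 = 25.0% → Formula K
Silt: the organic mix 73/374 = 19.5%, Formula K 94/315 = 29.8% → Formula K
Overall: the organic mix 477/1006 = 47.4%, Formula K 519/1166 = 44.5% → the organic mix
Formula K wins each soil group but the organic mix wins overall — the comparison reverses. Formula K's plots skew toward loam, which has a lower base rate.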